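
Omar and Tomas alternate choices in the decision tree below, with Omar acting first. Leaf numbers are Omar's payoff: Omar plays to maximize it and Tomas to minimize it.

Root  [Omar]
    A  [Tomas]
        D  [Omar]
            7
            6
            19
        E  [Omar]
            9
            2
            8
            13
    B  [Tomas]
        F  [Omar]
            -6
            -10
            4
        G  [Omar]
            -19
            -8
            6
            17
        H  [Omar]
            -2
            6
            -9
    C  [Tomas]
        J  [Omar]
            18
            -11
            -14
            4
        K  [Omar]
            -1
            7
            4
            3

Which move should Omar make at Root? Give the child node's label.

D (Omar): max(7, 6, 19) = 19
E (Omar): max(9, 2, 8, 13) = 13
A (Tomas): min(19, 13) = 13
F (Omar): max(-6, -10, 4) = 4
G (Omar): max(-19, -8, 6, 17) = 17
H (Omar): max(-2, 6, -9) = 6
B (Tomas): min(4, 17, 6) = 4
J (Omar): max(18, -11, -14, 4) = 18
K (Omar): max(-1, 7, 4, 3) = 7
C (Tomas): min(18, 7) = 7
Root (Omar): max(13, 4, 7) = 13
Omar at Root wants the highest of {A=13, B=4, C=7}, so chooses A.

A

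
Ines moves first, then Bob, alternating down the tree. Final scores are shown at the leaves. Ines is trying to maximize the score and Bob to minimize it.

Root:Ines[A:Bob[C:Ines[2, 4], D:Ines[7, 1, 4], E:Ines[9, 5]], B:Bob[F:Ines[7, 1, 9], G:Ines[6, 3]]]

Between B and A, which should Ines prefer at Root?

B

F (Ines): max(7, 1, 9) = 9
G (Ines): max(6, 3) = 6
B (Bob): min(9, 6) = 6
C (Ines): max(2, 4) = 4
D (Ines): max(7, 1, 4) = 7
E (Ines): max(9, 5) = 9
A (Bob): min(4, 7, 9) = 4
Ines prefers the higher value; B=6, A=4. B is better since 6 > 4.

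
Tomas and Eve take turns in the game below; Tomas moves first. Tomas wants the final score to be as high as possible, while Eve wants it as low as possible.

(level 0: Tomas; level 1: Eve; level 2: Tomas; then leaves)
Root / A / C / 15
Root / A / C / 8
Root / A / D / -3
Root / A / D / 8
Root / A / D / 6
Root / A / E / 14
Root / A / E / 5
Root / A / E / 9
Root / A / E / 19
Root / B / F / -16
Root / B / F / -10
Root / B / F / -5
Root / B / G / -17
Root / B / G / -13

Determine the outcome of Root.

C (Tomas): max(15, 8) = 15
D (Tomas): max(-3, 8, 6) = 8
E (Tomas): max(14, 5, 9, 19) = 19
A (Eve): min(15, 8, 19) = 8
F (Tomas): max(-16, -10, -5) = -5
G (Tomas): max(-17, -13) = -13
B (Eve): min(-5, -13) = -13
Root (Tomas): max(8, -13) = 8

8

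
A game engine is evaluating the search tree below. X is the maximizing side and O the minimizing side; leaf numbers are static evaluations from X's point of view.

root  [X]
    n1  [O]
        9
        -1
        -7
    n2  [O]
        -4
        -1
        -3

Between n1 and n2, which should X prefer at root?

n2

n1 (O): min(9, -1, -7) = -7
n2 (O): min(-4, -1, -3) = -4
X prefers the higher value; n1=-7, n2=-4. n2 is better since -4 > -7.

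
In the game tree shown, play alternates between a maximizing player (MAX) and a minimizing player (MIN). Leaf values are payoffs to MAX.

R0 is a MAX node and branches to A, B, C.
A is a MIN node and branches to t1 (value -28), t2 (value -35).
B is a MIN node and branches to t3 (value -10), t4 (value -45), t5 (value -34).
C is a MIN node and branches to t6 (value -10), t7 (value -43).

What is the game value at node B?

-45

B (MIN): min(-10, -45, -34) = -45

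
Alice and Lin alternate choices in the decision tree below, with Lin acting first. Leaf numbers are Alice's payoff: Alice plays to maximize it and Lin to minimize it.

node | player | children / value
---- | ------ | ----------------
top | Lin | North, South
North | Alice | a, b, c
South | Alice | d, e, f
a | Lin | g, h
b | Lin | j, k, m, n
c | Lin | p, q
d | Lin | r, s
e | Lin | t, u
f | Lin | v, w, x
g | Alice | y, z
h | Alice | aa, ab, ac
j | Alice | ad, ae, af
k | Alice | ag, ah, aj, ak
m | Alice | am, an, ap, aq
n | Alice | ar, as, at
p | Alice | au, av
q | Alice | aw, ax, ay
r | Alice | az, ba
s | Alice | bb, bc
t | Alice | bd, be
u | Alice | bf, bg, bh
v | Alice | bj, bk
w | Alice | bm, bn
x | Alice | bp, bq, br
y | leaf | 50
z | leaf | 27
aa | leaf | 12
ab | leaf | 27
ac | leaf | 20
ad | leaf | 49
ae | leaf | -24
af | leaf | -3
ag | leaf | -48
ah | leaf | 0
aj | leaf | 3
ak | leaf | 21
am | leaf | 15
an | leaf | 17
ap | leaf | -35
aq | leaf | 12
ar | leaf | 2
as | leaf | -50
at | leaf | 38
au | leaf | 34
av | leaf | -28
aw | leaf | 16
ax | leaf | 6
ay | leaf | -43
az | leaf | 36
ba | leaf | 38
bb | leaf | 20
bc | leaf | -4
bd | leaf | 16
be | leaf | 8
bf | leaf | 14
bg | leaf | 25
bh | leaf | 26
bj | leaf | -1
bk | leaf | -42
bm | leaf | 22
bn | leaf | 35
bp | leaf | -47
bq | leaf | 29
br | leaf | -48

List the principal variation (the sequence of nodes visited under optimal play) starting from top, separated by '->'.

g (Alice): max(50, 27) = 50
h (Alice): max(12, 27, 20) = 27
a (Lin): min(50, 27) = 27
j (Alice): max(49, -24, -3) = 49
k (Alice): max(-48, 0, 3, 21) = 21
m (Alice): max(15, 17, -35, 12) = 17
n (Alice): max(2, -50, 38) = 38
b (Lin): min(49, 21, 17, 38) = 17
p (Alice): max(34, -28) = 34
q (Alice): max(16, 6, -43) = 16
c (Lin): min(34, 16) = 16
North (Alice): max(27, 17, 16) = 27
r (Alice): max(36, 38) = 38
s (Alice): max(20, -4) = 20
d (Lin): min(38, 20) = 20
t (Alice): max(16, 8) = 16
u (Alice): max(14, 25, 26) = 26
e (Lin): min(16, 26) = 16
v (Alice): max(-1, -42) = -1
w (Alice): max(22, 35) = 35
x (Alice): max(-47, 29, -48) = 29
f (Lin): min(-1, 35, 29) = -1
South (Alice): max(20, 16, -1) = 20
top (Lin): min(27, 20) = 20
At top, Lin picks South (lowest: 20).
At South, Alice picks d (highest: 20).
At d, Lin picks s (lowest: 20).
At s, Alice picks bb (highest: 20).
Terminal value 20.

top -> South -> d -> s -> bb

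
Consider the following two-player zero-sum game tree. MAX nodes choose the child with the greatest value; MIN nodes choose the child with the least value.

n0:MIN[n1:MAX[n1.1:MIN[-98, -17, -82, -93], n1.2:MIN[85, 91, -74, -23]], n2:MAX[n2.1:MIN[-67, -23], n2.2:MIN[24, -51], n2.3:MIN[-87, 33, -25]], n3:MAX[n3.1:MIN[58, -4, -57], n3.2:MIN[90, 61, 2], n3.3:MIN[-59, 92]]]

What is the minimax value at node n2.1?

n2.1 (MIN): min(-67, -23) = -67

-67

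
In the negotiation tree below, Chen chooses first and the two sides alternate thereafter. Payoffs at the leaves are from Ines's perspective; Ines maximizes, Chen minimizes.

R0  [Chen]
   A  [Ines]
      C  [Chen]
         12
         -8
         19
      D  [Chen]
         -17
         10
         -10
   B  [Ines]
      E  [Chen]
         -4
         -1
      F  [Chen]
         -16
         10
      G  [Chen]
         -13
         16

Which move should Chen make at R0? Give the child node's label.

A

C (Chen): min(12, -8, 19) = -8
D (Chen): min(-17, 10, -10) = -17
A (Ines): max(-8, -17) = -8
E (Chen): min(-4, -1) = -4
F (Chen): min(-16, 10) = -16
G (Chen): min(-13, 16) = -13
B (Ines): max(-4, -16, -13) = -4
R0 (Chen): min(-8, -4) = -8
Chen at R0 wants the lowest of {A=-8, B=-4}, so chooses A.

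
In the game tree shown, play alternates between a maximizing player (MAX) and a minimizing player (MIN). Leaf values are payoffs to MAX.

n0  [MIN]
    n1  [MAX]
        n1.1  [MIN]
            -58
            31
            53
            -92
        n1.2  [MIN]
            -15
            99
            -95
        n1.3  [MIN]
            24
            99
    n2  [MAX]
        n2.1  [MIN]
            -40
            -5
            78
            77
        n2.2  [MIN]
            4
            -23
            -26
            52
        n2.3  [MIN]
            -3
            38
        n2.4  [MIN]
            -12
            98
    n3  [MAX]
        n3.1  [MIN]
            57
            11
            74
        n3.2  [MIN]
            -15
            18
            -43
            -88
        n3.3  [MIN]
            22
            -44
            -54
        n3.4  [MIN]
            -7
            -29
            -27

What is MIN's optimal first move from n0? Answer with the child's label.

n1.1 (MIN): min(-58, 31, 53, -92) = -92
n1.2 (MIN): min(-15, 99, -95) = -95
n1.3 (MIN): min(24, 99) = 24
n1 (MAX): max(-92, -95, 24) = 24
n2.1 (MIN): min(-40, -5, 78, 77) = -40
n2.2 (MIN): min(4, -23, -26, 52) = -26
n2.3 (MIN): min(-3, 38) = -3
n2.4 (MIN): min(-12, 98) = -12
n2 (MAX): max(-40, -26, -3, -12) = -3
n3.1 (MIN): min(57, 11, 74) = 11
n3.2 (MIN): min(-15, 18, -43, -88) = -88
n3.3 (MIN): min(22, -44, -54) = -54
n3.4 (MIN): min(-7, -29, -27) = -29
n3 (MAX): max(11, -88, -54, -29) = 11
n0 (MIN): min(24, -3, 11) = -3
MIN at n0 wants the lowest of {n1=24, n2=-3, n3=11}, so chooses n2.

n2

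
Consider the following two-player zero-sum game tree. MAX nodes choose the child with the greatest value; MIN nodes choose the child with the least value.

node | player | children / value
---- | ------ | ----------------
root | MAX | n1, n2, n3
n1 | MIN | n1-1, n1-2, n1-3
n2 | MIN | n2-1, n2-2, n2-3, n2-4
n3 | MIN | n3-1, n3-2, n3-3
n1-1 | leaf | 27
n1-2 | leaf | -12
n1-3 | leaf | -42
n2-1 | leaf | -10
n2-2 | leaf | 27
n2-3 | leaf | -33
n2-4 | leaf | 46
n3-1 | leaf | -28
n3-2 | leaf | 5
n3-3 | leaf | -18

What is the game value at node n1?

-42

n1 (MIN): min(27, -12, -42) = -42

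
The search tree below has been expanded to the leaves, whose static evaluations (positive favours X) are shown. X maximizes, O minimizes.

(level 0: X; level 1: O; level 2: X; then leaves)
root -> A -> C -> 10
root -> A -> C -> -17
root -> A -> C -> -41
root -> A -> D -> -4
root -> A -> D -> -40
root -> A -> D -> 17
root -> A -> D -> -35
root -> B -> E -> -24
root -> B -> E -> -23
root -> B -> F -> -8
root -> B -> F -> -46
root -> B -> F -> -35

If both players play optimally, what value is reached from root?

C (X): max(10, -17, -41) = 10
D (X): max(-4, -40, 17, -35) = 17
A (O): min(10, 17) = 10
E (X): max(-24, -23) = -23
F (X): max(-8, -46, -35) = -8
B (O): min(-23, -8) = -23
root (X): max(10, -23) = 10

10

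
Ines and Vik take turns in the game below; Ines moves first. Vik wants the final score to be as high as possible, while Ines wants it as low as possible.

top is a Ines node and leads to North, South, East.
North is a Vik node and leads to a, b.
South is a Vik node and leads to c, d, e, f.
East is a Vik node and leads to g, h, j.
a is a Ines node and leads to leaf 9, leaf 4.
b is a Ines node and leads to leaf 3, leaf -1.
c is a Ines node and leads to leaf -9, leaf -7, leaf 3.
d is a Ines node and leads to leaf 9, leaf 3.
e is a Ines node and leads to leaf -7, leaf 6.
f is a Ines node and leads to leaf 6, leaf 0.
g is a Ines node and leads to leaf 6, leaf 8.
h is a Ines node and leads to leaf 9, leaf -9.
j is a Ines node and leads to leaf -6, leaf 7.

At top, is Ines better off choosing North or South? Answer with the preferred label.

a (Ines): min(9, 4) = 4
b (Ines): min(3, -1) = -1
North (Vik): max(4, -1) = 4
c (Ines): min(-9, -7, 3) = -9
d (Ines): min(9, 3) = 3
e (Ines): min(-7, 6) = -7
f (Ines): min(6, 0) = 0
South (Vik): max(-9, 3, -7, 0) = 3
Ines prefers the lower value; North=4, South=3. South is better since 3 < 4.

South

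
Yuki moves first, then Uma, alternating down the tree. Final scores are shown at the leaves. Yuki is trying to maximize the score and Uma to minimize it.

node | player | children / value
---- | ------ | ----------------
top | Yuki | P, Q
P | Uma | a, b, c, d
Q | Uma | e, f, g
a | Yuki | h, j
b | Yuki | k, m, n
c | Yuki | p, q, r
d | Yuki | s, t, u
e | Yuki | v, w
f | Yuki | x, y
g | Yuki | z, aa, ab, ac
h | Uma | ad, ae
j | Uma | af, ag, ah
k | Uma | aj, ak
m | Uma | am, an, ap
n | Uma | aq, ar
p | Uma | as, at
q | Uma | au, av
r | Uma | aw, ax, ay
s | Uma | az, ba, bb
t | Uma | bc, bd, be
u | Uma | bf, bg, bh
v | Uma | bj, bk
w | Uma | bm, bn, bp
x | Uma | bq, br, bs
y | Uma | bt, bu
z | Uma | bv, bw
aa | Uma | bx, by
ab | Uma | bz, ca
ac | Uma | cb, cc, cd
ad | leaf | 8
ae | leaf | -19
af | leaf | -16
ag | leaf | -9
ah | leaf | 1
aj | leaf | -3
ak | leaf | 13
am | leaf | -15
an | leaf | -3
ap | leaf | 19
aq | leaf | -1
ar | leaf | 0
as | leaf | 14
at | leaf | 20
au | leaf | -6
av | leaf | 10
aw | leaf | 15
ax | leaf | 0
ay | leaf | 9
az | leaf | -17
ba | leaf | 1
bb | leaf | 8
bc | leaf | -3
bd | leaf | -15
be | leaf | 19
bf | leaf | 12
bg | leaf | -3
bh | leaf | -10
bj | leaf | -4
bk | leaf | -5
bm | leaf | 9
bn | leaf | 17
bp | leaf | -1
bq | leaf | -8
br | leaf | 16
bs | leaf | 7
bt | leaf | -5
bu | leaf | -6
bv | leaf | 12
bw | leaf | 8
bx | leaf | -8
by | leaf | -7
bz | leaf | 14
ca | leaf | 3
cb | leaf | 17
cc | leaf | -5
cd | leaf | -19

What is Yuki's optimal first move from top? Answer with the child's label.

Q

h (Uma): min(8, -19) = -19
j (Uma): min(-16, -9, 1) = -16
a (Yuki): max(-19, -16) = -16
k (Uma): min(-3, 13) = -3
m (Uma): min(-15, -3, 19) = -15
n (Uma): min(-1, 0) = -1
b (Yuki): max(-3, -15, -1) = -1
p (Uma): min(14, 20) = 14
q (Uma): min(-6, 10) = -6
r (Uma): min(15, 0, 9) = 0
c (Yuki): max(14, -6, 0) = 14
s (Uma): min(-17, 1, 8) = -17
t (Uma): min(-3, -15, 19) = -15
u (Uma): min(12, -3, -10) = -10
d (Yuki): max(-17, -15, -10) = -10
P (Uma): min(-16, -1, 14, -10) = -16
v (Uma): min(-4, -5) = -5
w (Uma): min(9, 17, -1) = -1
e (Yuki): max(-5, -1) = -1
x (Uma): min(-8, 16, 7) = -8
y (Uma): min(-5, -6) = -6
f (Yuki): max(-8, -6) = -6
z (Uma): min(12, 8) = 8
aa (Uma): min(-8, -7) = -8
ab (Uma): min(14, 3) = 3
ac (Uma): min(17, -5, -19) = -19
g (Yuki): max(8, -8, 3, -19) = 8
Q (Uma): min(-1, -6, 8) = -6
top (Yuki): max(-16, -6) = -6
Yuki at top wants the highest of {P=-16, Q=-6}, so chooses Q.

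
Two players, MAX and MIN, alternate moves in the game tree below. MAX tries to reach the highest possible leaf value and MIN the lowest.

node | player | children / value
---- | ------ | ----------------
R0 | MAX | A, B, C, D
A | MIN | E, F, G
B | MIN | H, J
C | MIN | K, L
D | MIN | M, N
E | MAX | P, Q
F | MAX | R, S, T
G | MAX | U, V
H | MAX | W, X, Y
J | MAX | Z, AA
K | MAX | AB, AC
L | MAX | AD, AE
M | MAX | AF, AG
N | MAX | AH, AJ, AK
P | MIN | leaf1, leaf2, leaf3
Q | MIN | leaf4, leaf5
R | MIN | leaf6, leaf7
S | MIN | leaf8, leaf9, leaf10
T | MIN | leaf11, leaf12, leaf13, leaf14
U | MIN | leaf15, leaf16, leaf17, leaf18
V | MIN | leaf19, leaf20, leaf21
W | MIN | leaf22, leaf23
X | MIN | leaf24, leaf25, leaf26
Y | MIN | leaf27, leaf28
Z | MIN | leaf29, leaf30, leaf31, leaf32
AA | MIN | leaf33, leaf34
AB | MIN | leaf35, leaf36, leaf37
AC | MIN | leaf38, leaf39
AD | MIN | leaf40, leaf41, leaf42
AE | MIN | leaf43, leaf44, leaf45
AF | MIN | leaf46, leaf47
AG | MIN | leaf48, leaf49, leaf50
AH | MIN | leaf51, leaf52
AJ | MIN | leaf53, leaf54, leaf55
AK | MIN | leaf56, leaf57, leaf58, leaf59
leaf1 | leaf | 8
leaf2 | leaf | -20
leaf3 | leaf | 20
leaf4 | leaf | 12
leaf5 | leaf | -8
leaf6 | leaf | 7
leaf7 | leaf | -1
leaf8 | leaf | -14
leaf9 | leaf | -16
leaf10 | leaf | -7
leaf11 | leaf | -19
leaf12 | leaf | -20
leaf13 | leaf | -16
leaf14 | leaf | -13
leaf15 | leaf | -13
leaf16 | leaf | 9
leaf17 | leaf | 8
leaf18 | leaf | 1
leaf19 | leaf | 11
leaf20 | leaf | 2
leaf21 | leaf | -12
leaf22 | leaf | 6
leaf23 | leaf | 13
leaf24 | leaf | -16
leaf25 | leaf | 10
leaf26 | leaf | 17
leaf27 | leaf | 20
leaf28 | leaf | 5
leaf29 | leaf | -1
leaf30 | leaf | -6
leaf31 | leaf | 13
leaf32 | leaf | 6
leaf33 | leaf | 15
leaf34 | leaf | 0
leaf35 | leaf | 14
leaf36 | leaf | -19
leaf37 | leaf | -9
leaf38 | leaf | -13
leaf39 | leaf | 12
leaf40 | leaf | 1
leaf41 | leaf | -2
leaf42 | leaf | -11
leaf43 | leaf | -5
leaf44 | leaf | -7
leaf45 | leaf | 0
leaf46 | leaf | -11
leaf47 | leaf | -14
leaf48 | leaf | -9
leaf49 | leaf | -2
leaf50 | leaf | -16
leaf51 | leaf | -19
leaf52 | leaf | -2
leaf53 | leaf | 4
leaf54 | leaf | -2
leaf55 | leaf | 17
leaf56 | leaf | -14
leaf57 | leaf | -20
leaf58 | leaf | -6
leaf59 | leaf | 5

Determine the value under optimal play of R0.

0

P (MIN): min(8, -20, 20) = -20
Q (MIN): min(12, -8) = -8
E (MAX): max(-20, -8) = -8
R (MIN): min(7, -1) = -1
S (MIN): min(-14, -16, -7) = -16
T (MIN): min(-19, -20, -16, -13) = -20
F (MAX): max(-1, -16, -20) = -1
U (MIN): min(-13, 9, 8, 1) = -13
V (MIN): min(11, 2, -12) = -12
G (MAX): max(-13, -12) = -12
A (MIN): min(-8, -1, -12) = -12
W (MIN): min(6, 13) = 6
X (MIN): min(-16, 10, 17) = -16
Y (MIN): min(20, 5) = 5
H (MAX): max(6, -16, 5) = 6
Z (MIN): min(-1, -6, 13, 6) = -6
AA (MIN): min(15, 0) = 0
J (MAX): max(-6, 0) = 0
B (MIN): min(6, 0) = 0
AB (MIN): min(14, -19, -9) = -19
AC (MIN): min(-13, 12) = -13
K (MAX): max(-19, -13) = -13
AD (MIN): min(1, -2, -11) = -11
AE (MIN): min(-5, -7, 0) = -7
L (MAX): max(-11, -7) = -7
C (MIN): min(-13, -7) = -13
AF (MIN): min(-11, -14) = -14
AG (MIN): min(-9, -2, -16) = -16
M (MAX): max(-14, -16) = -14
AH (MIN): min(-19, -2) = -19
AJ (MIN): min(4, -2, 17) = -2
AK (MIN): min(-14, -20, -6, 5) = -20
N (MAX): max(-19, -2, -20) = -2
D (MIN): min(-14, -2) = -14
R0 (MAX): max(-12, 0, -13, -14) = 0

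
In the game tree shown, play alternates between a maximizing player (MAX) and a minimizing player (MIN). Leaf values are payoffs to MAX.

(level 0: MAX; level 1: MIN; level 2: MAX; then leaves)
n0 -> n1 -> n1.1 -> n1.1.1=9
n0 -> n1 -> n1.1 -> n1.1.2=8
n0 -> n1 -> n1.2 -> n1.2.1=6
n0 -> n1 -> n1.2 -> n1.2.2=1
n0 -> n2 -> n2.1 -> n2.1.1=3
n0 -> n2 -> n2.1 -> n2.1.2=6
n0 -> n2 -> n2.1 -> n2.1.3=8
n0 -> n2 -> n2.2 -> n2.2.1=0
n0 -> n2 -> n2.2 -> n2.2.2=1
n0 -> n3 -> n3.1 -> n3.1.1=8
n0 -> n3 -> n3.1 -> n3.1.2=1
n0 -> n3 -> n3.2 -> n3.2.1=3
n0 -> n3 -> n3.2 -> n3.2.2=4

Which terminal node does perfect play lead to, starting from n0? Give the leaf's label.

n1.1 (MAX): max(9, 8) = 9
n1.2 (MAX): max(6, 1) = 6
n1 (MIN): min(9, 6) = 6
n2.1 (MAX): max(3, 6, 8) = 8
n2.2 (MAX): max(0, 1) = 1
n2 (MIN): min(8, 1) = 1
n3.1 (MAX): max(8, 1) = 8
n3.2 (MAX): max(3, 4) = 4
n3 (MIN): min(8, 4) = 4
n0 (MAX): max(6, 1, 4) = 6
At n0, MAX picks n1 (highest: 6).
At n1, MIN picks n1.2 (lowest: 6).
At n1.2, MAX picks n1.2.1 (highest: 6).
Terminal value 6.

n1.2.1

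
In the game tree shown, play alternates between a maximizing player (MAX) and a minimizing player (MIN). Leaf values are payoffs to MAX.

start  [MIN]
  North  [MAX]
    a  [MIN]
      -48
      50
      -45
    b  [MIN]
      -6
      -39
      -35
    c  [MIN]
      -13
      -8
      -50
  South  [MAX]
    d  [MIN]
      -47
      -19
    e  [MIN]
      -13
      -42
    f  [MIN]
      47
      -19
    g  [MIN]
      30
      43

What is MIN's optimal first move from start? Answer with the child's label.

North

a (MIN): min(-48, 50, -45) = -48
b (MIN): min(-6, -39, -35) = -39
c (MIN): min(-13, -8, -50) = -50
North (MAX): max(-48, -39, -50) = -39
d (MIN): min(-47, -19) = -47
e (MIN): min(-13, -42) = -42
f (MIN): min(47, -19) = -19
g (MIN): min(30, 43) = 30
South (MAX): max(-47, -42, -19, 30) = 30
start (MIN): min(-39, 30) = -39
MIN at start wants the lowest of {North=-39, South=30}, so chooses North.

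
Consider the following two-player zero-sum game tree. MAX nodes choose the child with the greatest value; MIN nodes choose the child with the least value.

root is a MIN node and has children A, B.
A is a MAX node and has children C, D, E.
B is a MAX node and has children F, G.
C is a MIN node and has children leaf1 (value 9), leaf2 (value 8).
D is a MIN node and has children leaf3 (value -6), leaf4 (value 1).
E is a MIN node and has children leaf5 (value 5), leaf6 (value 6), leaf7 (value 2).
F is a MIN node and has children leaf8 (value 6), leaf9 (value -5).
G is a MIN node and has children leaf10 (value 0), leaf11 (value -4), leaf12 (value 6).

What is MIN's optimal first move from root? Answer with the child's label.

B

C (MIN): min(9, 8) = 8
D (MIN): min(-6, 1) = -6
E (MIN): min(5, 6, 2) = 2
A (MAX): max(8, -6, 2) = 8
F (MIN): min(6, -5) = -5
G (MIN): min(0, -4, 6) = -4
B (MAX): max(-5, -4) = -4
root (MIN): min(8, -4) = -4
MIN at root wants the lowest of {A=8, B=-4}, so chooses B.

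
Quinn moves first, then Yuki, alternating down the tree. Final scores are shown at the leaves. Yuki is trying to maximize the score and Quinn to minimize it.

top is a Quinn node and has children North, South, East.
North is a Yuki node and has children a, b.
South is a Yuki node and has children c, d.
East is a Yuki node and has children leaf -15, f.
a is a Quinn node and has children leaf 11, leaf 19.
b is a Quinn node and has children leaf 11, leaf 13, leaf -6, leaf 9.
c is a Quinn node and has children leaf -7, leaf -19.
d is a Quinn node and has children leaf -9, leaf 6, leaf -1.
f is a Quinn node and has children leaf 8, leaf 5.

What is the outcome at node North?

11

a (Quinn): min(11, 19) = 11
b (Quinn): min(11, 13, -6, 9) = -6
North (Yuki): max(11, -6) = 11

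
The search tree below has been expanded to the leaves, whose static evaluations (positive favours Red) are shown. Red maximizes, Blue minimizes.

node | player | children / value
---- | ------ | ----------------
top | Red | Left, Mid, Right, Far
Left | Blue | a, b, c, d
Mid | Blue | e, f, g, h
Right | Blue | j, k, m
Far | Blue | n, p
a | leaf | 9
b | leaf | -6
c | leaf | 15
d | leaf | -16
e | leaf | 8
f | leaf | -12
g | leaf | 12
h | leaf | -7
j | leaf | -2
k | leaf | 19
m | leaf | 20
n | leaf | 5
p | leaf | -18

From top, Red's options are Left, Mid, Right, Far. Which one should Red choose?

Left (Blue): min(9, -6, 15, -16) = -16
Mid (Blue): min(8, -12, 12, -7) = -12
Right (Blue): min(-2, 19, 20) = -2
Far (Blue): min(5, -18) = -18
top (Red): max(-16, -12, -2, -18) = -2
Red at top wants the highest of {Left=-16, Mid=-12, Right=-2, Far=-18}, so chooses Right.

Right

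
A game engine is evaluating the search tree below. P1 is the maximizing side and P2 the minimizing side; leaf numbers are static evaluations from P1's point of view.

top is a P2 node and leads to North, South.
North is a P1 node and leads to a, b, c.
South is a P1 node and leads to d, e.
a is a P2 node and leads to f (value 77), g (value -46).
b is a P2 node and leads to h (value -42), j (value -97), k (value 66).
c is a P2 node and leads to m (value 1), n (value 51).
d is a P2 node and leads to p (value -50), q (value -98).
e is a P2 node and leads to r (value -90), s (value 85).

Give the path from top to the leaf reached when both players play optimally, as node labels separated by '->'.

a (P2): min(77, -46) = -46
b (P2): min(-42, -97, 66) = -97
c (P2): min(1, 51) = 1
North (P1): max(-46, -97, 1) = 1
d (P2): min(-50, -98) = -98
e (P2): min(-90, 85) = -90
South (P1): max(-98, -90) = -90
top (P2): min(1, -90) = -90
At top, P2 picks South (lowest: -90).
At South, P1 picks e (highest: -90).
At e, P2 picks r (lowest: -90).
Terminal value -90.

top -> South -> e -> r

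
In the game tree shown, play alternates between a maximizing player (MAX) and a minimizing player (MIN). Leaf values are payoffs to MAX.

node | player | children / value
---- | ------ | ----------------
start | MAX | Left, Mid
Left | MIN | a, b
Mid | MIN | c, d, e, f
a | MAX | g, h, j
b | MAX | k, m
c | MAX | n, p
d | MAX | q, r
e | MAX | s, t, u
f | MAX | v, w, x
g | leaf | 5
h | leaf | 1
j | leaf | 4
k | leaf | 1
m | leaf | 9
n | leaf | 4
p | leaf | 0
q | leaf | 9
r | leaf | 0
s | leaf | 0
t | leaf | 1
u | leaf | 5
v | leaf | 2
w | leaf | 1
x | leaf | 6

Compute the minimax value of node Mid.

4

c (MAX): max(4, 0) = 4
d (MAX): max(9, 0) = 9
e (MAX): max(0, 1, 5) = 5
f (MAX): max(2, 1, 6) = 6
Mid (MIN): min(4, 9, 5, 6) = 4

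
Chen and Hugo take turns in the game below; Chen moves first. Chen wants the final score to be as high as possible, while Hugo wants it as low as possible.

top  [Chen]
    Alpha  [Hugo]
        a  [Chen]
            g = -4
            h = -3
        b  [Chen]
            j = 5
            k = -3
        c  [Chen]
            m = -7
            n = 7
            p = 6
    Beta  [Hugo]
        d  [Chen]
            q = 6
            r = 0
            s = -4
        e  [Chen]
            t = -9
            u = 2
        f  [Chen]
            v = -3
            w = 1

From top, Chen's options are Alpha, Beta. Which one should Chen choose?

Beta

a (Chen): max(-4, -3) = -3
b (Chen): max(5, -3) = 5
c (Chen): max(-7, 7, 6) = 7
Alpha (Hugo): min(-3, 5, 7) = -3
d (Chen): max(6, 0, -4) = 6
e (Chen): max(-9, 2) = 2
f (Chen): max(-3, 1) = 1
Beta (Hugo): min(6, 2, 1) = 1
top (Chen): max(-3, 1) = 1
Chen at top wants the highest of {Alpha=-3, Beta=1}, so chooses Beta.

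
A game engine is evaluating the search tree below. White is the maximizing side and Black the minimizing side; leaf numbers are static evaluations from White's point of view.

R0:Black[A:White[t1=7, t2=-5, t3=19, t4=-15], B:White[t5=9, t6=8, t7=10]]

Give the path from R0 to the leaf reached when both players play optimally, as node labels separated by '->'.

R0 -> B -> t7

A (White): max(7, -5, 19, -15) = 19
B (White): max(9, 8, 10) = 10
R0 (Black): min(19, 10) = 10
At R0, Black picks B (lowest: 10).
At B, White picks t7 (highest: 10).
Terminal value 10.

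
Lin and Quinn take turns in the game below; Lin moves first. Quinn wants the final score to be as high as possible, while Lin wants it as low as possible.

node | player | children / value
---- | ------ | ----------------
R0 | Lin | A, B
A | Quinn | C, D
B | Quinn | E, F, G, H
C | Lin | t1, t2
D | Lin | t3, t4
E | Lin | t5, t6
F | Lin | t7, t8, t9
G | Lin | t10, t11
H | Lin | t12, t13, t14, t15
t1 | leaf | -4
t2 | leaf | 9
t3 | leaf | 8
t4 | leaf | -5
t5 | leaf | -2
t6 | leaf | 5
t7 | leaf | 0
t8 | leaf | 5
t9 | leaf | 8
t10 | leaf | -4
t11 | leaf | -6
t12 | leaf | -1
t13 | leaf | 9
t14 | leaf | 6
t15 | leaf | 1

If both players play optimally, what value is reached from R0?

C (Lin): min(-4, 9) = -4
D (Lin): min(8, -5) = -5
A (Quinn): max(-4, -5) = -4
E (Lin): min(-2, 5) = -2
F (Lin): min(0, 5, 8) = 0
G (Lin): min(-4, -6) = -6
H (Lin): min(-1, 9, 6, 1) = -1
B (Quinn): max(-2, 0, -6, -1) = 0
R0 (Lin): min(-4, 0) = -4

-4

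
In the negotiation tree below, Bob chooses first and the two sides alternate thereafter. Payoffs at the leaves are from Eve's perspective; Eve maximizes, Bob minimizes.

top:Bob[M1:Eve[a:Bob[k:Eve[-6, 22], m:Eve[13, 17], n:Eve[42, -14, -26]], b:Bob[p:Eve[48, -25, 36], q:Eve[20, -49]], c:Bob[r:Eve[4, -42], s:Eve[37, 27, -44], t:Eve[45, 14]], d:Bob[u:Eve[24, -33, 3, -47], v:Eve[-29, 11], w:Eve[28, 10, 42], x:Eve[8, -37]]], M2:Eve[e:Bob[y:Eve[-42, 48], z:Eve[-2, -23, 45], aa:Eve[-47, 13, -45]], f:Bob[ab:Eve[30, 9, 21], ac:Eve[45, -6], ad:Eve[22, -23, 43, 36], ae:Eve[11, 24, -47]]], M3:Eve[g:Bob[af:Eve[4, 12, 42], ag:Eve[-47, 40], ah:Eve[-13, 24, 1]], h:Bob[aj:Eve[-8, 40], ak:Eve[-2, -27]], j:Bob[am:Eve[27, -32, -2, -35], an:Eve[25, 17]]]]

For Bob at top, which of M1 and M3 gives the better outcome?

k (Eve): max(-6, 22) = 22
m (Eve): max(13, 17) = 17
n (Eve): max(42, -14, -26) = 42
a (Bob): min(22, 17, 42) = 17
p (Eve): max(48, -25, 36) = 48
q (Eve): max(20, -49) = 20
b (Bob): min(48, 20) = 20
r (Eve): max(4, -42) = 4
s (Eve): max(37, 27, -44) = 37
t (Eve): max(45, 14) = 45
c (Bob): min(4, 37, 45) = 4
u (Eve): max(24, -33, 3, -47) = 24
v (Eve): max(-29, 11) = 11
w (Eve): max(28, 10, 42) = 42
x (Eve): max(8, -37) = 8
d (Bob): min(24, 11, 42, 8) = 8
M1 (Eve): max(17, 20, 4, 8) = 20
af (Eve): max(4, 12, 42) = 42
ag (Eve): max(-47, 40) = 40
ah (Eve): max(-13, 24, 1) = 24
g (Bob): min(42, 40, 24) = 24
aj (Eve): max(-8, 40) = 40
ak (Eve): max(-2, -27) = -2
h (Bob): min(40, -2) = -2
am (Eve): max(27, -32, -2, -35) = 27
an (Eve): max(25, 17) = 25
j (Bob): min(27, 25) = 25
M3 (Eve): max(24, -2, 25) = 25
Bob prefers the lower value; M1=20, M3=25. M1 is better since 20 < 25.

M1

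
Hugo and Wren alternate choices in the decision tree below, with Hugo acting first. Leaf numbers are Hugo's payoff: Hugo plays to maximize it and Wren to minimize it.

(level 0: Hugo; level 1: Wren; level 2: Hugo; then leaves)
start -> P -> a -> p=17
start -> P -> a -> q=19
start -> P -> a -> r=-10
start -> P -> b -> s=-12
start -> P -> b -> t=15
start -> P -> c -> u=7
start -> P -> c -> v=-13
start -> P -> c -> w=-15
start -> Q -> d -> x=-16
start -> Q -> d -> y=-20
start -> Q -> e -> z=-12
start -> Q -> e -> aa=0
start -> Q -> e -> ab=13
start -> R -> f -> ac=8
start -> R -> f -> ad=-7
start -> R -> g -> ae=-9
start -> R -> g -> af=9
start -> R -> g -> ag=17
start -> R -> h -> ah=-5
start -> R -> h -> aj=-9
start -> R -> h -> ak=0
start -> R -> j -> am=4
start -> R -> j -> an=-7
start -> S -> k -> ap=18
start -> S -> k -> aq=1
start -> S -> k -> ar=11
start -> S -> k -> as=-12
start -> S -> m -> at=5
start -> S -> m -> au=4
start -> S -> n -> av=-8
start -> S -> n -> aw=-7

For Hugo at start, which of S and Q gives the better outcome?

S

k (Hugo): max(18, 1, 11, -12) = 18
m (Hugo): max(5, 4) = 5
n (Hugo): max(-8, -7) = -7
S (Wren): min(18, 5, -7) = -7
d (Hugo): max(-16, -20) = -16
e (Hugo): max(-12, 0, 13) = 13
Q (Wren): min(-16, 13) = -16
Hugo prefers the higher value; S=-7, Q=-16. S is better since -7 > -16.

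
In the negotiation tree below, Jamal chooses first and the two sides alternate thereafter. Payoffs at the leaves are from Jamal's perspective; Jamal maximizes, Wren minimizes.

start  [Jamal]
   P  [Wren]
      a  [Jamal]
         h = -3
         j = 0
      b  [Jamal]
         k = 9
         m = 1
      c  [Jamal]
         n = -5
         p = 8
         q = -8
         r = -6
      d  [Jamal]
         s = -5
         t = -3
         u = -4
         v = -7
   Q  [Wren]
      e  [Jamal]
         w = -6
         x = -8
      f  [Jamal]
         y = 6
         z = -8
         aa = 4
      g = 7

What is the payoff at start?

-3

a (Jamal): max(-3, 0) = 0
b (Jamal): max(9, 1) = 9
c (Jamal): max(-5, 8, -8, -6) = 8
d (Jamal): max(-5, -3, -4, -7) = -3
P (Wren): min(0, 9, 8, -3) = -3
e (Jamal): max(-6, -8) = -6
f (Jamal): max(6, -8, 4) = 6
Q (Wren): min(-6, 6, 7) = -6
start (Jamal): max(-3, -6) = -3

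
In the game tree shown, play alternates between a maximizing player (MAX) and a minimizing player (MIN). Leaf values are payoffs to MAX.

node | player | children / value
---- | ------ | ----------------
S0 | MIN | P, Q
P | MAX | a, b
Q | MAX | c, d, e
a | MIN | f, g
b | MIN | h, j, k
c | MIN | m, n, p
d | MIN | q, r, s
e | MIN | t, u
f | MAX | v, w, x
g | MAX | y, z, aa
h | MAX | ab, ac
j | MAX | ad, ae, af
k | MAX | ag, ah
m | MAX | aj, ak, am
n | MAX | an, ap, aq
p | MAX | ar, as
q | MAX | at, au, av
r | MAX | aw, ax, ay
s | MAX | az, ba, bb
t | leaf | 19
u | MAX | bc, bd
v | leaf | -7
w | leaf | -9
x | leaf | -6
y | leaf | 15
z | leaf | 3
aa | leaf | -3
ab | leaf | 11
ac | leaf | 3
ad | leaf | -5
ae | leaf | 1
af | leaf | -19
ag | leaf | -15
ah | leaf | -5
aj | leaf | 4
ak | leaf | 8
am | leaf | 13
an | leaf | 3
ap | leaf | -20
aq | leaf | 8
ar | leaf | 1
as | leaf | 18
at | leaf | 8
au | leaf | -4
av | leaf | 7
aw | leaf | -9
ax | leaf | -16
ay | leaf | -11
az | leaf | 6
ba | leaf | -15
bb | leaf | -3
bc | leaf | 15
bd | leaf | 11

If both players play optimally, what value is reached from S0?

f (MAX): max(-7, -9, -6) = -6
g (MAX): max(15, 3, -3) = 15
a (MIN): min(-6, 15) = -6
h (MAX): max(11, 3) = 11
j (MAX): max(-5, 1, -19) = 1
k (MAX): max(-15, -5) = -5
b (MIN): min(11, 1, -5) = -5
P (MAX): max(-6, -5) = -5
m (MAX): max(4, 8, 13) = 13
n (MAX): max(3, -20, 8) = 8
p (MAX): max(1, 18) = 18
c (MIN): min(13, 8, 18) = 8
q (MAX): max(8, -4, 7) = 8
r (MAX): max(-9, -16, -11) = -9
s (MAX): max(6, -15, -3) = 6
d (MIN): min(8, -9, 6) = -9
u (MAX): max(15, 11) = 15
e (MIN): min(19, 15) = 15
Q (MAX): max(8, -9, 15) = 15
S0 (MIN): min(-5, 15) = -5

-5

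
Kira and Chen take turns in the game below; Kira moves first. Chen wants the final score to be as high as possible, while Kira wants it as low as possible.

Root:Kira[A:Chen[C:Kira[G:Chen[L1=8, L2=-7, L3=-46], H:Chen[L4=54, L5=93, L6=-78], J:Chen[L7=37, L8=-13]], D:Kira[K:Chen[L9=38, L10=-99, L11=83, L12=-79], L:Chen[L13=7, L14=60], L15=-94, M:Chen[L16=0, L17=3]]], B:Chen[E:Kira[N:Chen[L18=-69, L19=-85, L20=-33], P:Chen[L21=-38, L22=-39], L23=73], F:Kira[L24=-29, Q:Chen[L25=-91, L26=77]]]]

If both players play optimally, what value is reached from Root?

-29

G (Chen): max(8, -7, -46) = 8
H (Chen): max(54, 93, -78) = 93
J (Chen): max(37, -13) = 37
C (Kira): min(8, 93, 37) = 8
K (Chen): max(38, -99, 83, -79) = 83
L (Chen): max(7, 60) = 60
M (Chen): max(0, 3) = 3
D (Kira): min(83, 60, -94, 3) = -94
A (Chen): max(8, -94) = 8
N (Chen): max(-69, -85, -33) = -33
P (Chen): max(-38, -39) = -38
E (Kira): min(-33, -38, 73) = -38
Q (Chen): max(-91, 77) = 77
F (Kira): min(-29, 77) = -29
B (Chen): max(-38, -29) = -29
Root (Kira): min(8, -29) = -29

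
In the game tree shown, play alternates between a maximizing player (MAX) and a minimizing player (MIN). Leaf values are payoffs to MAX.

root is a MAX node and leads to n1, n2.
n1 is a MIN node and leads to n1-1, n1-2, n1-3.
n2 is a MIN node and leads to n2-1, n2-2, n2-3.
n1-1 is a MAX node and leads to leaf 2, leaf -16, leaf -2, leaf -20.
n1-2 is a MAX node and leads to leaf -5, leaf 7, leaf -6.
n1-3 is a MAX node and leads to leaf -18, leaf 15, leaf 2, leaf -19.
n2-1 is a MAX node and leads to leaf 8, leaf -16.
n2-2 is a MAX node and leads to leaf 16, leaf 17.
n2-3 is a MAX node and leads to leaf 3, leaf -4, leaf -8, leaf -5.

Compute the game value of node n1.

n1-1 (MAX): max(2, -16, -2, -20) = 2
n1-2 (MAX): max(-5, 7, -6) = 7
n1-3 (MAX): max(-18, 15, 2, -19) = 15
n1 (MIN): min(2, 7, 15) = 2

2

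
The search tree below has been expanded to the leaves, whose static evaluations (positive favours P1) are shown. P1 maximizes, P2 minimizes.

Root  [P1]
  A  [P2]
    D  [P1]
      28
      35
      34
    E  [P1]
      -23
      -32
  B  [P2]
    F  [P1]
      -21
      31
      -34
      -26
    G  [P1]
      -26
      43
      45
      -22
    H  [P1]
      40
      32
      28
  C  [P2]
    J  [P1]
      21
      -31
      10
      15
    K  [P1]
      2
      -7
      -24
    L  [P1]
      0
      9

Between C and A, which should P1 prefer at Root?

C

J (P1): max(21, -31, 10, 15) = 21
K (P1): max(2, -7, -24) = 2
L (P1): max(0, 9) = 9
C (P2): min(21, 2, 9) = 2
D (P1): max(28, 35, 34) = 35
E (P1): max(-23, -32) = -23
A (P2): min(35, -23) = -23
P1 prefers the higher value; C=2, A=-23. C is better since 2 > -23.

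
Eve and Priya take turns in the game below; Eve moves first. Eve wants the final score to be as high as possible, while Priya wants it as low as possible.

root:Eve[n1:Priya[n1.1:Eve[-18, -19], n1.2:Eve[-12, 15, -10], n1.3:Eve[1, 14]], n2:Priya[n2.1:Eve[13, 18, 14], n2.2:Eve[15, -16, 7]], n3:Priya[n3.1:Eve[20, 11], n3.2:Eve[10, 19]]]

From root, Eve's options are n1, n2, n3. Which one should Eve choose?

n1.1 (Eve): max(-18, -19) = -18
n1.2 (Eve): max(-12, 15, -10) = 15
n1.3 (Eve): max(1, 14) = 14
n1 (Priya): min(-18, 15, 14) = -18
n2.1 (Eve): max(13, 18, 14) = 18
n2.2 (Eve): max(15, -16, 7) = 15
n2 (Priya): min(18, 15) = 15
n3.1 (Eve): max(20, 11) = 20
n3.2 (Eve): max(10, 19) = 19
n3 (Priya): min(20, 19) = 19
root (Eve): max(-18, 15, 19) = 19
Eve at root wants the highest of {n1=-18, n2=15, n3=19}, so chooses n3.

n3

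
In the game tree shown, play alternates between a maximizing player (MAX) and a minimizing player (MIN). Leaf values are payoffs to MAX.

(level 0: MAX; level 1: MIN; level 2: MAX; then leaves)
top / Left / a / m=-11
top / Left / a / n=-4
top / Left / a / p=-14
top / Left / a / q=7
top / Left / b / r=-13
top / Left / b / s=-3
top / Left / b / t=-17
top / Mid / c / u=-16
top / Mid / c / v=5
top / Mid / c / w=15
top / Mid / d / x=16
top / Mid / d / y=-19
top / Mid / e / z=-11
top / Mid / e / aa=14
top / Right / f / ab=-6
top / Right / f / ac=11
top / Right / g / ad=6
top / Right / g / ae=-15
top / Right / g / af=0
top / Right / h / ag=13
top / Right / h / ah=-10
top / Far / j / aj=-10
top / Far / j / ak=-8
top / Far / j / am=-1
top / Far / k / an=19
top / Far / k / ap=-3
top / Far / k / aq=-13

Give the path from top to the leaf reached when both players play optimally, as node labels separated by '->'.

a (MAX): max(-11, -4, -14, 7) = 7
b (MAX): max(-13, -3, -17) = -3
Left (MIN): min(7, -3) = -3
c (MAX): max(-16, 5, 15) = 15
d (MAX): max(16, -19) = 16
e (MAX): max(-11, 14) = 14
Mid (MIN): min(15, 16, 14) = 14
f (MAX): max(-6, 11) = 11
g (MAX): max(6, -15, 0) = 6
h (MAX): max(13, -10) = 13
Right (MIN): min(11, 6, 13) = 6
j (MAX): max(-10, -8, -1) = -1
k (MAX): max(19, -3, -13) = 19
Far (MIN): min(-1, 19) = -1
top (MAX): max(-3, 14, 6, -1) = 14
At top, MAX picks Mid (highest: 14).
At Mid, MIN picks e (lowest: 14).
At e, MAX picks aa (highest: 14).
Terminal value 14.

top -> Mid -> e -> aa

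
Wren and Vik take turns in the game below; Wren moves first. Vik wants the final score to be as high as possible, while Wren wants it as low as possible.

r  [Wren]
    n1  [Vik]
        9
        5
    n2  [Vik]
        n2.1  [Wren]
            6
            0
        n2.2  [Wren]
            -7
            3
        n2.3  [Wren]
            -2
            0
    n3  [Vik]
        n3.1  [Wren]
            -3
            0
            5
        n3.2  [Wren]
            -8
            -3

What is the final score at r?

-3

n1 (Vik): max(9, 5) = 9
n2.1 (Wren): min(6, 0) = 0
n2.2 (Wren): min(-7, 3) = -7
n2.3 (Wren): min(-2, 0) = -2
n2 (Vik): max(0, -7, -2) = 0
n3.1 (Wren): min(-3, 0, 5) = -3
n3.2 (Wren): min(-8, -3) = -8
n3 (Vik): max(-3, -8) = -3
r (Wren): min(9, 0, -3) = -3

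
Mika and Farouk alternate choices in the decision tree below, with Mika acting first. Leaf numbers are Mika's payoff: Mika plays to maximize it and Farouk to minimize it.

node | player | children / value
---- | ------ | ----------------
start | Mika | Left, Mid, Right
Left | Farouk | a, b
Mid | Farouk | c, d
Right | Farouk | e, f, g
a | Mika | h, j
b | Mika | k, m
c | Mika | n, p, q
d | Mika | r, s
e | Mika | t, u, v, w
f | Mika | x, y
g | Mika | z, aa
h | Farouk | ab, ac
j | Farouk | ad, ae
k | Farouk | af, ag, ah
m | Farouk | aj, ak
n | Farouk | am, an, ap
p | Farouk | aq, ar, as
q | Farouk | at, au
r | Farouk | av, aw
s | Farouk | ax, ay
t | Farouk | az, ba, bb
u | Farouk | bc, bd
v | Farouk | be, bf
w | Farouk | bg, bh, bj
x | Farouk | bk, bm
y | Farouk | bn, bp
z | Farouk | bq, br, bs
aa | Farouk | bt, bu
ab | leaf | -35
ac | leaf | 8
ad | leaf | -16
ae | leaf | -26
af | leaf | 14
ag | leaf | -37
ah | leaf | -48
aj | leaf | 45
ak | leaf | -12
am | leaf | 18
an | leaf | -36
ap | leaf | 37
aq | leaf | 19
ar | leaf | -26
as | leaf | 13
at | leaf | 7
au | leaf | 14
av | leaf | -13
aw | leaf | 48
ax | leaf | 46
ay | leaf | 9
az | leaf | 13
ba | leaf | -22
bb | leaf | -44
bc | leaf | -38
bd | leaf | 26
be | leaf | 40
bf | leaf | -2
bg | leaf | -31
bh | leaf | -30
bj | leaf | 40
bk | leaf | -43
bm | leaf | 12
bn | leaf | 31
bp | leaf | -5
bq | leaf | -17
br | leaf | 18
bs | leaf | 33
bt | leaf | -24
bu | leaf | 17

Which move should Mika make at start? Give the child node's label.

Mid

h (Farouk): min(-35, 8) = -35
j (Farouk): min(-16, -26) = -26
a (Mika): max(-35, -26) = -26
k (Farouk): min(14, -37, -48) = -48
m (Farouk): min(45, -12) = -12
b (Mika): max(-48, -12) = -12
Left (Farouk): min(-26, -12) = -26
n (Farouk): min(18, -36, 37) = -36
p (Farouk): min(19, -26, 13) = -26
q (Farouk): min(7, 14) = 7
c (Mika): max(-36, -26, 7) = 7
r (Farouk): min(-13, 48) = -13
s (Farouk): min(46, 9) = 9
d (Mika): max(-13, 9) = 9
Mid (Farouk): min(7, 9) = 7
t (Farouk): min(13, -22, -44) = -44
u (Farouk): min(-38, 26) = -38
v (Farouk): min(40, -2) = -2
w (Farouk): min(-31, -30, 40) = -31
e (Mika): max(-44, -38, -2, -31) = -2
x (Farouk): min(-43, 12) = -43
y (Farouk): min(31, -5) = -5
f (Mika): max(-43, -5) = -5
z (Farouk): min(-17, 18, 33) = -17
aa (Farouk): min(-24, 17) = -24
g (Mika): max(-17, -24) = -17
Right (Farouk): min(-2, -5, -17) = -17
start (Mika): max(-26, 7, -17) = 7
Mika at start wants the highest of {Left=-26, Mid=7, Right=-17}, so chooses Mid.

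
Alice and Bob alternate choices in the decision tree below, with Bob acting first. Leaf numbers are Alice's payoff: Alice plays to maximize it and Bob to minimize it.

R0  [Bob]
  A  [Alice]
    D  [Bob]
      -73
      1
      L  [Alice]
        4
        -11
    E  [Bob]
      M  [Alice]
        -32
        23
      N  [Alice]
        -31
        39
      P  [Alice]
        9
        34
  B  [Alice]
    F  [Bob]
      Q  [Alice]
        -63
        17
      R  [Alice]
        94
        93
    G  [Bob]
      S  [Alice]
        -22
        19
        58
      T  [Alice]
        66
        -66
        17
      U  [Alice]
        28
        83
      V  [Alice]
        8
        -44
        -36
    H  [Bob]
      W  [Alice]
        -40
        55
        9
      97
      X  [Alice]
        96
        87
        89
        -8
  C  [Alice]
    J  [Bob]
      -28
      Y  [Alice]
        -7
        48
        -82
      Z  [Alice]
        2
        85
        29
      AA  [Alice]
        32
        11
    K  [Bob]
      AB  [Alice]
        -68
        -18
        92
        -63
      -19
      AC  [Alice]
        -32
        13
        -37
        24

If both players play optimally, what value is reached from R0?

L (Alice): max(4, -11) = 4
D (Bob): min(-73, 1, 4) = -73
M (Alice): max(-32, 23) = 23
N (Alice): max(-31, 39) = 39
P (Alice): max(9, 34) = 34
E (Bob): min(23, 39, 34) = 23
A (Alice): max(-73, 23) = 23
Q (Alice): max(-63, 17) = 17
R (Alice): max(94, 93) = 94
F (Bob): min(17, 94) = 17
S (Alice): max(-22, 19, 58) = 58
T (Alice): max(66, -66, 17) = 66
U (Alice): max(28, 83) = 83
V (Alice): max(8, -44, -36) = 8
G (Bob): min(58, 66, 83, 8) = 8
W (Alice): max(-40, 55, 9) = 55
X (Alice): max(96, 87, 89, -8) = 96
H (Bob): min(55, 97, 96) = 55
B (Alice): max(17, 8, 55) = 55
Y (Alice): max(-7, 48, -82) = 48
Z (Alice): max(2, 85, 29) = 85
AA (Alice): max(32, 11) = 32
J (Bob): min(-28, 48, 85, 32) = -28
AB (Alice): max(-68, -18, 92, -63) = 92
AC (Alice): max(-32, 13, -37, 24) = 24
K (Bob): min(92, -19, 24) = -19
C (Alice): max(-28, -19) = -19
R0 (Bob): min(23, 55, -19) = -19

-19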